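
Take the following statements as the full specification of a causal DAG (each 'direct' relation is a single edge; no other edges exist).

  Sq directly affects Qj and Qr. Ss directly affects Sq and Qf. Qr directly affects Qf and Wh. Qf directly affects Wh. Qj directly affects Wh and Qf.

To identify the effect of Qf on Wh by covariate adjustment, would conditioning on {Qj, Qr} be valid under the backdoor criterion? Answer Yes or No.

Yes

Backdoor paths from Qf to Wh (paths whose first edge points into Qf):
  P1: Qf <- Ss -> Sq -> Qr -> Wh
  P2: Qf <- Ss -> Sq -> Qj -> Wh
  P3: Qf <- Qr <- Sq -> Qj -> Wh
  P4: Qf <- Qr -> Wh
  P5: Qf <- Qj <- Sq -> Qr -> Wh
  P6: Qf <- Qj -> Wh
Condition 1 (no descendant of Qf in the set): holds — descendants of Qf are {Wh}; none are in {Qj, Qr}.
Condition 2 (every backdoor path blocked by {Qj, Qr}):
  P1: blocked at chain node Qr ∈ conditioning set.
  P2: blocked at chain node Qj ∈ conditioning set.
  P3: blocked at chain node Qr ∈ conditioning set.
  P4: blocked at fork node Qr ∈ conditioning set.
  P5: blocked at chain node Qj ∈ conditioning set.
  P6: blocked at fork node Qj ∈ conditioning set.
{Qj, Qr} satisfies the backdoor criterion.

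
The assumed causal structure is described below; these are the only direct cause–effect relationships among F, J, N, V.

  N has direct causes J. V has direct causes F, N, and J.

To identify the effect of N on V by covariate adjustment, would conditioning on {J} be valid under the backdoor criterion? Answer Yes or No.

Backdoor paths from N to V (paths whose first edge points into N):
  P1: N <- J -> V
Condition 1 (no descendant of N in the set): holds — descendants of N are {V}; none are in {J}.
Condition 2 (every backdoor path blocked by {J}):
  P1: blocked at fork node J ∈ conditioning set.
{J} satisfies the backdoor criterion.

Yes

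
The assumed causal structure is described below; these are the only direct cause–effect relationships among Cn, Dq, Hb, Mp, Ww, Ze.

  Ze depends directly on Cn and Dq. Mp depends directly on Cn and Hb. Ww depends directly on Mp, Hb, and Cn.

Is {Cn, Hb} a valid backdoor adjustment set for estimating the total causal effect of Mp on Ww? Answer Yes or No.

Backdoor paths from Mp to Ww (paths whose first edge points into Mp):
  P1: Mp <- Cn -> Ww
  P2: Mp <- Hb -> Ww
Condition 1 (no descendant of Mp in the set): holds — descendants of Mp are {Ww}; none are in {Cn, Hb}.
Condition 2 (every backdoor path blocked by {Cn, Hb}):
  P1: blocked at fork node Cn ∈ conditioning set.
  P2: blocked at fork node Hb ∈ conditioning set.
{Cn, Hb} satisfies the backdoor criterion.

Yes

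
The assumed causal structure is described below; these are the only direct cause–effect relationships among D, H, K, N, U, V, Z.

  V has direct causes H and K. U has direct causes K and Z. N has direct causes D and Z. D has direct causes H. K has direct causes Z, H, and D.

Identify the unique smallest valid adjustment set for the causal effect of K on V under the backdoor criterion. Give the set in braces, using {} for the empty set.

{H}

Variables eligible for adjustment (non-descendants of K, excluding K and V): {D, H, N, Z}.
Backdoor paths from K to V:
  P1: K <- H -> V
  P2: K <- Z -> N <- D <- H -> V
  P3: K <- D <- H -> V
The empty set is not sufficient: P1 (K <- H -> V) has no collider blocking it and no conditioned non-collider, so it is open.
Try {H}:
  P1: blocked at fork node H ∈ conditioning set.
  P2: blocked at collider N (neither it nor any descendant is in the conditioning set).
  P3: blocked at fork node H ∈ conditioning set.
{H} contains no descendant of K and blocks every backdoor path.
No other singleton works — e.g. {Z} leaves P1 open — so {H} is the unique smallest valid adjustment set.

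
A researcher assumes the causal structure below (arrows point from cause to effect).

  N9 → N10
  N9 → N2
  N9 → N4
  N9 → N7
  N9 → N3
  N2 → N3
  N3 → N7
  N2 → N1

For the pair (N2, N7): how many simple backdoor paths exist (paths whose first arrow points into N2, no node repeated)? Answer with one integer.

2

A backdoor path from N2 to N7 is any simple undirected path whose first edge points into N2 (i.e. leaves N2 via a parent).
Parents of N2: {N9}.
Enumerating:
  P1: N2 <- N9 -> N3 -> N7
  P2: N2 <- N9 -> N7
That exhausts the simple backdoor paths. Count: 2.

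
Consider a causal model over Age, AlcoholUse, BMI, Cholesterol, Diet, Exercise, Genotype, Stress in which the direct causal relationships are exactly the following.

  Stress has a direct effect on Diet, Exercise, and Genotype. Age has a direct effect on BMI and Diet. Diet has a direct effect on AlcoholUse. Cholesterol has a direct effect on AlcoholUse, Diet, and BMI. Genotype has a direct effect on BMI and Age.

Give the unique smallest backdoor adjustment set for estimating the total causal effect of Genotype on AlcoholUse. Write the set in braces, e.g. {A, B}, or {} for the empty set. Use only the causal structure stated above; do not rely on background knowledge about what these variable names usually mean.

{Stress}

Variables eligible for adjustment (non-descendants of Genotype, excluding Genotype and AlcoholUse): {Cholesterol, Exercise, Stress}.
Backdoor paths from Genotype to AlcoholUse:
  P1: Genotype <- Stress -> Diet <- Cholesterol -> AlcoholUse
  P2: Genotype <- Stress -> Diet <- Age -> BMI <- Cholesterol -> AlcoholUse
  P3: Genotype <- Stress -> Diet -> AlcoholUse
The empty set is not sufficient: P3 (Genotype <- Stress -> Diet -> AlcoholUse) has no collider blocking it and no conditioned non-collider, so it is open.
Try {Stress}:
  P1: blocked at fork node Stress ∈ conditioning set.
  P2: blocked at fork node Stress ∈ conditioning set.
  P3: blocked at fork node Stress ∈ conditioning set.
{Stress} contains no descendant of Genotype and blocks every backdoor path.
No other singleton works — e.g. {Cholesterol} leaves P3 open — so {Stress} is the unique smallest valid adjustment set.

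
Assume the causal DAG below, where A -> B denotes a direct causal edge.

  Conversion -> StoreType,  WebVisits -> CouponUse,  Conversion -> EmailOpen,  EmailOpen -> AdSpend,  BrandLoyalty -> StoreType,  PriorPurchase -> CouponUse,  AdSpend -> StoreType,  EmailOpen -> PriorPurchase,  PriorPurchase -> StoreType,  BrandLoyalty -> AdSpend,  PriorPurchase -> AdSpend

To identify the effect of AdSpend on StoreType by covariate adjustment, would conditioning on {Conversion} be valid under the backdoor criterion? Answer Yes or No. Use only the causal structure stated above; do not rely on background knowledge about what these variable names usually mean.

Backdoor paths from AdSpend to StoreType (paths whose first edge points into AdSpend):
  P1: AdSpend <- EmailOpen <- Conversion -> StoreType
  P2: AdSpend <- EmailOpen -> PriorPurchase -> StoreType
  P3: AdSpend <- PriorPurchase <- EmailOpen <- Conversion -> StoreType
  P4: AdSpend <- PriorPurchase -> StoreType
  P5: AdSpend <- BrandLoyalty -> StoreType
Condition 1 (no descendant of AdSpend in the set): holds — descendants of AdSpend are {StoreType}; none are in {Conversion}.
Condition 2 (every backdoor path blocked by {Conversion}):
  P1: blocked at fork node Conversion ∈ conditioning set.
  P2: open — no interior node is in the conditioning set.
  P3: blocked at fork node Conversion ∈ conditioning set.
  P4: open — no interior node is in the conditioning set.
  P5: open — no interior node is in the conditioning set.
{Conversion} does not satisfy the backdoor criterion.

No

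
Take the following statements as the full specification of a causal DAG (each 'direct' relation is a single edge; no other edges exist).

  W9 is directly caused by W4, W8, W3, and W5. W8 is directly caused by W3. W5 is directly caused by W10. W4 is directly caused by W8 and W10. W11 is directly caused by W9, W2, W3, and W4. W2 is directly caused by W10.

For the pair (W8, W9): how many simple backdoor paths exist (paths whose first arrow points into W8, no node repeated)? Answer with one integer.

6

A backdoor path from W8 to W9 is any simple undirected path whose first edge points into W8 (i.e. leaves W8 via a parent).
Parents of W8: {W3}.
Enumerating:
  P1: W8 <- W3 -> W9
  P2: W8 <- W3 -> W11 <- W2 <- W10 -> W5 -> W9
  P3: W8 <- W3 -> W11 <- W2 <- W10 -> W4 -> W9
  P4: W8 <- W3 -> W11 <- W4 <- W10 -> W5 -> W9
  P5: W8 <- W3 -> W11 <- W4 -> W9
  P6: W8 <- W3 -> W11 <- W9
That exhausts the simple backdoor paths. Count: 6.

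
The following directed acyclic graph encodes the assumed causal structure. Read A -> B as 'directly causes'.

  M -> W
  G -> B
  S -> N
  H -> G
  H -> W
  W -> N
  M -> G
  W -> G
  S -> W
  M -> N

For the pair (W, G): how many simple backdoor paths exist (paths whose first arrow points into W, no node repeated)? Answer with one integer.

A backdoor path from W to G is any simple undirected path whose first edge points into W (i.e. leaves W via a parent).
Parents of W: {H, M, S}.
Enumerating:
  P1: W <- S -> N <- M -> G
  P2: W <- M -> G
  P3: W <- H -> G
That exhausts the simple backdoor paths. Count: 3.

3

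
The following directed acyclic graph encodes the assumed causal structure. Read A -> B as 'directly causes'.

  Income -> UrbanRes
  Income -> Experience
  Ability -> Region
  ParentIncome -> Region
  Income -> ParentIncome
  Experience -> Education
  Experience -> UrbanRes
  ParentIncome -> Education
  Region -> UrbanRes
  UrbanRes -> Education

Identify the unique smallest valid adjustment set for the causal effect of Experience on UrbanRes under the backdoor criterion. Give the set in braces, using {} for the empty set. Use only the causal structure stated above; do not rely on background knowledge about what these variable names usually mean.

Variables eligible for adjustment (non-descendants of Experience, excluding Experience and UrbanRes): {Ability, Income, ParentIncome, Region}.
Backdoor paths from Experience to UrbanRes:
  P1: Experience <- Income -> ParentIncome -> Region -> UrbanRes
  P2: Experience <- Income -> ParentIncome -> Education <- UrbanRes
  P3: Experience <- Income -> UrbanRes
The empty set is not sufficient: P1 (Experience <- Income -> ParentIncome -> Region -> UrbanRes) has no collider blocking it and no conditioned non-collider, so it is open.
Try {Income}:
  P1: blocked at fork node Income ∈ conditioning set.
  P2: blocked at fork node Income ∈ conditioning set.
  P3: blocked at fork node Income ∈ conditioning set.
{Income} contains no descendant of Experience and blocks every backdoor path.
No other singleton works — e.g. {ParentIncome} leaves P3 open — so {Income} is the unique smallest valid adjustment set.

{Income}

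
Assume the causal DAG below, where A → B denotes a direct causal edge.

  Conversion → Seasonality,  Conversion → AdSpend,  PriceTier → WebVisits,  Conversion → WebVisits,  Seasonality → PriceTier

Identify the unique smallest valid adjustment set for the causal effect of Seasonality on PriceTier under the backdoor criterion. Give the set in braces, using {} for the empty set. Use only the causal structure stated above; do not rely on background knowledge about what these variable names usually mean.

{}

Variables eligible for adjustment (non-descendants of Seasonality, excluding Seasonality and PriceTier): {AdSpend, Conversion}.
Backdoor paths from Seasonality to PriceTier:
  P1: Seasonality <- Conversion -> WebVisits <- PriceTier
Each backdoor path contains an unconditioned collider, so every path is already blocked with the empty conditioning set:
  P1: blocked at collider WebVisits (neither it nor any descendant is in the conditioning set).
The empty set is therefore the unique smallest valid set.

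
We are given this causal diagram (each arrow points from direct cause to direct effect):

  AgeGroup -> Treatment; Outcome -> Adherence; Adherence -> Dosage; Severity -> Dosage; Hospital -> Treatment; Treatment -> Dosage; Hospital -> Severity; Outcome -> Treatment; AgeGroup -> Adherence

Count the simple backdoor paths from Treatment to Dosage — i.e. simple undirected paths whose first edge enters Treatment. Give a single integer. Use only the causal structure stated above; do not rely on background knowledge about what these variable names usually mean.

3

A backdoor path from Treatment to Dosage is any simple undirected path whose first edge points into Treatment (i.e. leaves Treatment via a parent).
Parents of Treatment: {AgeGroup, Hospital, Outcome}.
Enumerating:
  P1: Treatment <- Outcome -> Adherence -> Dosage
  P2: Treatment <- Hospital -> Severity -> Dosage
  P3: Treatment <- AgeGroup -> Adherence -> Dosage
That exhausts the simple backdoor paths. Count: 3.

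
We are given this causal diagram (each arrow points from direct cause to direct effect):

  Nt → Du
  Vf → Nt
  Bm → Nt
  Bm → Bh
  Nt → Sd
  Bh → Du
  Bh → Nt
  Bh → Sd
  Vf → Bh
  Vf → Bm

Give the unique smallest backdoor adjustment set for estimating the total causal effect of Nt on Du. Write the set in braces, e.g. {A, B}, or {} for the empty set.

{Bh}

Variables eligible for adjustment (non-descendants of Nt, excluding Nt and Du): {Bh, Bm, Vf}.
Backdoor paths from Nt to Du:
  P1: Nt <- Vf -> Bm -> Bh -> Du
  P2: Nt <- Vf -> Bh -> Du
  P3: Nt <- Bm <- Vf -> Bh -> Du
  P4: Nt <- Bm -> Bh -> Du
  P5: Nt <- Bh -> Du
The empty set is not sufficient: P1 (Nt <- Vf -> Bm -> Bh -> Du) has no collider blocking it and no conditioned non-collider, so it is open.
Try {Bh}:
  P1: blocked at chain node Bh ∈ conditioning set.
  P2: blocked at chain node Bh ∈ conditioning set.
  P3: blocked at chain node Bh ∈ conditioning set.
  P4: blocked at chain node Bh ∈ conditioning set.
  P5: blocked at fork node Bh ∈ conditioning set.
{Bh} contains no descendant of Nt and blocks every backdoor path.
No other singleton works — e.g. {Vf} leaves P4 open — so {Bh} is the unique smallest valid adjustment set.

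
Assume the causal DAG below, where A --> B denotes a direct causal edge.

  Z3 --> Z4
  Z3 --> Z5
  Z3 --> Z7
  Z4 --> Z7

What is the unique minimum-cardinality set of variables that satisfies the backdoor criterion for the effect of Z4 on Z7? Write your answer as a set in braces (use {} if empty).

Variables eligible for adjustment (non-descendants of Z4, excluding Z4 and Z7): {Z3, Z5}.
Backdoor paths from Z4 to Z7:
  P1: Z4 <- Z3 -> Z7
The empty set is not sufficient: P1 (Z4 <- Z3 -> Z7) has no collider blocking it and no conditioned non-collider, so it is open.
Try {Z3}:
  P1: blocked at fork node Z3 ∈ conditioning set.
{Z3} contains no descendant of Z4 and blocks every backdoor path.
No other singleton works — e.g. {Z5} leaves P1 open — so {Z3} is the unique smallest valid adjustment set.

{Z3}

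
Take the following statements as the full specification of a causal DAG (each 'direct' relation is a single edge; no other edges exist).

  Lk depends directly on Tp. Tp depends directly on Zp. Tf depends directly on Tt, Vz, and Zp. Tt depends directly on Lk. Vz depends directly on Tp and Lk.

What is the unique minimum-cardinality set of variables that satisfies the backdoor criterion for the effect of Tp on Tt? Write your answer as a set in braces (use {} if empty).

{}

Variables eligible for adjustment (non-descendants of Tp, excluding Tp and Tt): {Zp}.
Backdoor paths from Tp to Tt:
  P1: Tp <- Zp -> Tf <- Vz <- Lk -> Tt
  P2: Tp <- Zp -> Tf <- Tt
Each backdoor path contains an unconditioned collider, so every path is already blocked with the empty conditioning set:
  P1: blocked at collider Tf (neither it nor any descendant is in the conditioning set).
  P2: blocked at collider Tf (neither it nor any descendant is in the conditioning set).
The empty set is therefore the unique smallest valid set.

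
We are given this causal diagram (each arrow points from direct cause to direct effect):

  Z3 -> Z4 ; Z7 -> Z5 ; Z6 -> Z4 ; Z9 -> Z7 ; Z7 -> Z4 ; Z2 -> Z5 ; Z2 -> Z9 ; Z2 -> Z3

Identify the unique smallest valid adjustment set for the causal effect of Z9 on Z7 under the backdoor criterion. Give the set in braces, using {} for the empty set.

Variables eligible for adjustment (non-descendants of Z9, excluding Z9 and Z7): {Z2, Z3, Z6}.
Backdoor paths from Z9 to Z7:
  P1: Z9 <- Z2 -> Z5 <- Z7
  P2: Z9 <- Z2 -> Z3 -> Z4 <- Z7
Each backdoor path contains an unconditioned collider, so every path is already blocked with the empty conditioning set:
  P1: blocked at collider Z5 (neither it nor any descendant is in the conditioning set).
  P2: blocked at collider Z4 (neither it nor any descendant is in the conditioning set).
The empty set is therefore the unique smallest valid set.

{}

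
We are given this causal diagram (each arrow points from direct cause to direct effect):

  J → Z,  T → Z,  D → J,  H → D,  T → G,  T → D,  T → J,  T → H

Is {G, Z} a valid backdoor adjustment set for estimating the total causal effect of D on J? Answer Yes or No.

No

Backdoor paths from D to J (paths whose first edge points into D):
  P1: D <- T -> J
  P2: D <- T -> Z <- J
  P3: D <- H <- T -> J
  P4: D <- H <- T -> Z <- J
Condition 1 (no descendant of D in the set): FAILS — Z is a descendant of D.
Condition 2 (every backdoor path blocked by {G, Z}):
  P1: open — no interior node is in the conditioning set.
  P2: open — collider(s) Z are conditioned on (or have a conditioned descendant) and no non-collider on the path is in the set.
  P3: open — no interior node is in the conditioning set.
  P4: open — collider(s) Z are conditioned on (or have a conditioned descendant) and no non-collider on the path is in the set.
{G, Z} does not satisfy the backdoor criterion.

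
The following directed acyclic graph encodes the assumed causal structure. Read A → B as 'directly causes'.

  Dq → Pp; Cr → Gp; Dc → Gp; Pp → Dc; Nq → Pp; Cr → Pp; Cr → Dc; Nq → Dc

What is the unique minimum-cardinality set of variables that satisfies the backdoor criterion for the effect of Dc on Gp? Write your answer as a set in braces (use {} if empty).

Variables eligible for adjustment (non-descendants of Dc, excluding Dc and Gp): {Cr, Dq, Nq, Pp}.
Backdoor paths from Dc to Gp:
  P1: Dc <- Nq -> Pp <- Cr -> Gp
  P2: Dc <- Cr -> Gp
  P3: Dc <- Pp <- Cr -> Gp
The empty set is not sufficient: P2 (Dc <- Cr -> Gp) has no collider blocking it and no conditioned non-collider, so it is open.
Try {Cr}:
  P1: blocked at collider Pp (neither it nor any descendant is in the conditioning set).
  P2: blocked at fork node Cr ∈ conditioning set.
  P3: blocked at fork node Cr ∈ conditioning set.
{Cr} contains no descendant of Dc and blocks every backdoor path.
No other singleton works — e.g. {Dq} leaves P2 open — so {Cr} is the unique smallest valid adjustment set.

{Cr}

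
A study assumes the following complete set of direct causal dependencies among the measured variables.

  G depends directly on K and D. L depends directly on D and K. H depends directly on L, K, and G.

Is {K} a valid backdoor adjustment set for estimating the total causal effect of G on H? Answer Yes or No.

Backdoor paths from G to H (paths whose first edge points into G):
  P1: G <- D -> L <- K -> H
  P2: G <- D -> L -> H
  P3: G <- K -> L -> H
  P4: G <- K -> H
Condition 1 (no descendant of G in the set): holds — descendants of G are {H}; none are in {K}.
Condition 2 (every backdoor path blocked by {K}):
  P1: blocked at collider L (neither it nor any descendant is in the conditioning set).
  P2: open — no interior node is in the conditioning set.
  P3: blocked at fork node K ∈ conditioning set.
  P4: blocked at fork node K ∈ conditioning set.
{K} does not satisfy the backdoor criterion.

No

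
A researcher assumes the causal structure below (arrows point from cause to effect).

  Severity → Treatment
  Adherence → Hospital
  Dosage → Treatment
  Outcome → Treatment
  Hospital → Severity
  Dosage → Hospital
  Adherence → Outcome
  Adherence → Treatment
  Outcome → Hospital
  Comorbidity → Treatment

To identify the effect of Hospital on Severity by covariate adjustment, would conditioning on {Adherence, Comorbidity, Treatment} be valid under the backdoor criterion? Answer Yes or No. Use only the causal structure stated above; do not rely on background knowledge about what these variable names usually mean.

No

Backdoor paths from Hospital to Severity (paths whose first edge points into Hospital):
  P1: Hospital <- Adherence -> Outcome -> Treatment <- Severity
  P2: Hospital <- Adherence -> Treatment <- Severity
  P3: Hospital <- Dosage -> Treatment <- Severity
  P4: Hospital <- Outcome <- Adherence -> Treatment <- Severity
  P5: Hospital <- Outcome -> Treatment <- Severity
Condition 1 (no descendant of Hospital in the set): FAILS — Treatment is a descendant of Hospital.
Condition 2 (every backdoor path blocked by {Adherence, Comorbidity, Treatment}):
  P1: blocked at fork node Adherence ∈ conditioning set.
  P2: blocked at fork node Adherence ∈ conditioning set.
  P3: open — collider(s) Treatment are conditioned on (or have a conditioned descendant) and no non-collider on the path is in the set.
  P4: blocked at fork node Adherence ∈ conditioning set.
  P5: open — collider(s) Treatment are conditioned on (or have a conditioned descendant) and no non-collider on the path is in the set.
{Adherence, Comorbidity, Treatment} does not satisfy the backdoor criterion.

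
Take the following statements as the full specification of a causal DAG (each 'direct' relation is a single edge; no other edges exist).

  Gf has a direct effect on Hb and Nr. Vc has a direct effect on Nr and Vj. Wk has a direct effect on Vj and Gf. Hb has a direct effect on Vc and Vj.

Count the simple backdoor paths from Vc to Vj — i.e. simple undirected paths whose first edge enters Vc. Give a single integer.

A backdoor path from Vc to Vj is any simple undirected path whose first edge points into Vc (i.e. leaves Vc via a parent).
Parents of Vc: {Hb}.
Enumerating:
  P1: Vc <- Hb <- Gf <- Wk -> Vj
  P2: Vc <- Hb -> Vj
That exhausts the simple backdoor paths. Count: 2.

2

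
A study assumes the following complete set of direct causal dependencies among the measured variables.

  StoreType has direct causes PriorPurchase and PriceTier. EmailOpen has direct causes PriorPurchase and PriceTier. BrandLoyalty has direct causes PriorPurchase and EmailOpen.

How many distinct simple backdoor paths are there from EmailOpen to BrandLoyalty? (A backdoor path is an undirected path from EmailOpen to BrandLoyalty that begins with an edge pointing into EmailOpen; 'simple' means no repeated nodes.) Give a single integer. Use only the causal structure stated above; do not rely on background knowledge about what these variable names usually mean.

A backdoor path from EmailOpen to BrandLoyalty is any simple undirected path whose first edge points into EmailOpen (i.e. leaves EmailOpen via a parent).
Parents of EmailOpen: {PriceTier, PriorPurchase}.
Enumerating:
  P1: EmailOpen <- PriceTier -> StoreType <- PriorPurchase -> BrandLoyalty
  P2: EmailOpen <- PriorPurchase -> BrandLoyalty
That exhausts the simple backdoor paths. Count: 2.

2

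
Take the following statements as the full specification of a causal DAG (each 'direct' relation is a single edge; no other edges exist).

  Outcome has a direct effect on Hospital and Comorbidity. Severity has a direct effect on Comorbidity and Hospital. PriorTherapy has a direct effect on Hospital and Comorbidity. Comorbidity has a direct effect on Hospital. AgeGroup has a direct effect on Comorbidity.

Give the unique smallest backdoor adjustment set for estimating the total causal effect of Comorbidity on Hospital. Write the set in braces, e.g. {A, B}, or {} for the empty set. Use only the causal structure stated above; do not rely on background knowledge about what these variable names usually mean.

Variables eligible for adjustment (non-descendants of Comorbidity, excluding Comorbidity and Hospital): {AgeGroup, Outcome, PriorTherapy, Severity}.
Backdoor paths from Comorbidity to Hospital:
  P1: Comorbidity <- PriorTherapy -> Hospital
  P2: Comorbidity <- Severity -> Hospital
  P3: Comorbidity <- Outcome -> Hospital
The empty set is not sufficient: P1 (Comorbidity <- PriorTherapy -> Hospital) has no collider blocking it and no conditioned non-collider, so it is open.
Try {Outcome, PriorTherapy, Severity}:
  P1: blocked at fork node PriorTherapy ∈ conditioning set.
  P2: blocked at fork node Severity ∈ conditioning set.
  P3: blocked at fork node Outcome ∈ conditioning set.
{Outcome, PriorTherapy, Severity} contains no descendant of Comorbidity and blocks every backdoor path.
Every element of {Outcome, PriorTherapy, Severity} is needed (dropping Outcome leaves P3 open; dropping PriorTherapy leaves P1 open; dropping Severity leaves P2 open), so no proper subset is valid.
Among all size-3 subsets of the eligible variables, only {Outcome, PriorTherapy, Severity} blocks every backdoor path, so it is the unique smallest valid adjustment set.

{Outcome, PriorTherapy, Severity}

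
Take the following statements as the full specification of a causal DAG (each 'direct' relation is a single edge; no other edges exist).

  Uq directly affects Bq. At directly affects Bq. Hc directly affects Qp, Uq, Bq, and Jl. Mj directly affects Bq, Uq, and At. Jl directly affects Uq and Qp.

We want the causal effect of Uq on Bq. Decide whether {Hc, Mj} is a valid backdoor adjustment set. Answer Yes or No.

Yes

Backdoor paths from Uq to Bq (paths whose first edge points into Uq):
  P1: Uq <- Mj -> At -> Bq
  P2: Uq <- Mj -> Bq
  P3: Uq <- Hc -> Bq
  P4: Uq <- Jl <- Hc -> Bq
  P5: Uq <- Jl -> Qp <- Hc -> Bq
Condition 1 (no descendant of Uq in the set): holds — descendants of Uq are {Bq}; none are in {Hc, Mj}.
Condition 2 (every backdoor path blocked by {Hc, Mj}):
  P1: blocked at fork node Mj ∈ conditioning set.
  P2: blocked at fork node Mj ∈ conditioning set.
  P3: blocked at fork node Hc ∈ conditioning set.
  P4: blocked at fork node Hc ∈ conditioning set.
  P5: blocked at collider Qp (neither it nor any descendant is in the conditioning set).
{Hc, Mj} satisfies the backdoor criterion.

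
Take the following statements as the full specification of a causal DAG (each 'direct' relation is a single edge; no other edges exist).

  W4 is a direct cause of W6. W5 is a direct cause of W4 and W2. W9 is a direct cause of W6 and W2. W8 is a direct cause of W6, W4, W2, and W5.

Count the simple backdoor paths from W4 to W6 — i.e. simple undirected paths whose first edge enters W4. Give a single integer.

7

A backdoor path from W4 to W6 is any simple undirected path whose first edge points into W4 (i.e. leaves W4 via a parent).
Parents of W4: {W5, W8}.
Enumerating:
  P1: W4 <- W8 -> W5 -> W2 <- W9 -> W6
  P2: W4 <- W8 -> W6
  P3: W4 <- W8 -> W2 <- W9 -> W6
  P4: W4 <- W5 <- W8 -> W6
  P5: W4 <- W5 <- W8 -> W2 <- W9 -> W6
  P6: W4 <- W5 -> W2 <- W8 -> W6
  P7: W4 <- W5 -> W2 <- W9 -> W6
That exhausts the simple backdoor paths. Count: 7.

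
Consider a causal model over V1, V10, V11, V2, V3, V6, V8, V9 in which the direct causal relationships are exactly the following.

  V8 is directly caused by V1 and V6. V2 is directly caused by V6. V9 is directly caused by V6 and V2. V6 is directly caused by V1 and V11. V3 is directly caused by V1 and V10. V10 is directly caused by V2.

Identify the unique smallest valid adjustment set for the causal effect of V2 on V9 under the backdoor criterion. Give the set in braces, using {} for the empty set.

{V6}

Variables eligible for adjustment (non-descendants of V2, excluding V2 and V9): {V1, V11, V6, V8}.
Backdoor paths from V2 to V9:
  P1: V2 <- V6 -> V9
The empty set is not sufficient: P1 (V2 <- V6 -> V9) has no collider blocking it and no conditioned non-collider, so it is open.
Try {V6}:
  P1: blocked at fork node V6 ∈ conditioning set.
{V6} contains no descendant of V2 and blocks every backdoor path.
No other singleton works — e.g. {V11} leaves P1 open — so {V6} is the unique smallest valid adjustment set.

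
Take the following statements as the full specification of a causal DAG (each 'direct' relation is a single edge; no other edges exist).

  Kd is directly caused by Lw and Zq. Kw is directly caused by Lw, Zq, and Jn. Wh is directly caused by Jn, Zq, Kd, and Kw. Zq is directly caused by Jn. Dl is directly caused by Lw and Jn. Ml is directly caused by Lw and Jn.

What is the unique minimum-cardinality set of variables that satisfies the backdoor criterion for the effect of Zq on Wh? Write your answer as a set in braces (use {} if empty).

{Jn}

Variables eligible for adjustment (non-descendants of Zq, excluding Zq and Wh): {Dl, Jn, Lw, Ml}.
Backdoor paths from Zq to Wh:
  P1: Zq <- Jn -> Dl <- Lw -> Kd -> Wh
  P2: Zq <- Jn -> Dl <- Lw -> Kw -> Wh
  P3: Zq <- Jn -> Ml <- Lw -> Kd -> Wh
  P4: Zq <- Jn -> Ml <- Lw -> Kw -> Wh
  P5: Zq <- Jn -> Kw <- Lw -> Kd -> Wh
  P6: Zq <- Jn -> Kw -> Wh
  P7: Zq <- Jn -> Wh
The empty set is not sufficient: P6 (Zq <- Jn -> Kw -> Wh) has no collider blocking it and no conditioned non-collider, so it is open.
Try {Jn}:
  P1: blocked at fork node Jn ∈ conditioning set.
  P2: blocked at fork node Jn ∈ conditioning set.
  P3: blocked at fork node Jn ∈ conditioning set.
  P4: blocked at fork node Jn ∈ conditioning set.
  P5: blocked at fork node Jn ∈ conditioning set.
  P6: blocked at fork node Jn ∈ conditioning set.
  P7: blocked at fork node Jn ∈ conditioning set.
{Jn} contains no descendant of Zq and blocks every backdoor path.
No other singleton works — e.g. {Lw} leaves P6 open — so {Jn} is the unique smallest valid adjustment set.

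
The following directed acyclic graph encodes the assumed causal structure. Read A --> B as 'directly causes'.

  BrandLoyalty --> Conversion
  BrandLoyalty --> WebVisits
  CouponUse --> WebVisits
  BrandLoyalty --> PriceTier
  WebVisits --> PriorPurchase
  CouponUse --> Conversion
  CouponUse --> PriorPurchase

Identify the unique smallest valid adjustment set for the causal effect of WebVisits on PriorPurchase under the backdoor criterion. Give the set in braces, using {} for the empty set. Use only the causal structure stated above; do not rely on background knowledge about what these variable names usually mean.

{CouponUse}

Variables eligible for adjustment (non-descendants of WebVisits, excluding WebVisits and PriorPurchase): {BrandLoyalty, Conversion, CouponUse, PriceTier}.
Backdoor paths from WebVisits to PriorPurchase:
  P1: WebVisits <- BrandLoyalty -> Conversion <- CouponUse -> PriorPurchase
  P2: WebVisits <- CouponUse -> PriorPurchase
The empty set is not sufficient: P2 (WebVisits <- CouponUse -> PriorPurchase) has no collider blocking it and no conditioned non-collider, so it is open.
Try {CouponUse}:
  P1: blocked at collider Conversion (neither it nor any descendant is in the conditioning set).
  P2: blocked at fork node CouponUse ∈ conditioning set.
{CouponUse} contains no descendant of WebVisits and blocks every backdoor path.
No other singleton works — e.g. {BrandLoyalty} leaves P2 open — so {CouponUse} is the unique smallest valid adjustment set.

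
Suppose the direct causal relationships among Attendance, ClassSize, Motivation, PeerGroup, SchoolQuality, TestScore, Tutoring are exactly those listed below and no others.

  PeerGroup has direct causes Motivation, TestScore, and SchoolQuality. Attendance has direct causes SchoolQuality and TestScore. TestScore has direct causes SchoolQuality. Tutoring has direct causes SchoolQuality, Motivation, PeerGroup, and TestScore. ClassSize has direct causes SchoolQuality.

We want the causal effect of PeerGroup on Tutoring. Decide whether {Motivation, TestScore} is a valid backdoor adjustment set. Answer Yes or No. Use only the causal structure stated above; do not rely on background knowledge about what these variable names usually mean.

No

Backdoor paths from PeerGroup to Tutoring (paths whose first edge points into PeerGroup):
  P1: PeerGroup <- Motivation -> Tutoring
  P2: PeerGroup <- SchoolQuality -> TestScore -> Tutoring
  P3: PeerGroup <- SchoolQuality -> Attendance <- TestScore -> Tutoring
  P4: PeerGroup <- SchoolQuality -> Tutoring
  P5: PeerGroup <- TestScore <- SchoolQuality -> Tutoring
  P6: PeerGroup <- TestScore -> Attendance <- SchoolQuality -> Tutoring
  P7: PeerGroup <- TestScore -> Tutoring
Condition 1 (no descendant of PeerGroup in the set): holds — descendants of PeerGroup are {Tutoring}; none are in {Motivation, TestScore}.
Condition 2 (every backdoor path blocked by {Motivation, TestScore}):
  P1: blocked at fork node Motivation ∈ conditioning set.
  P2: blocked at chain node TestScore ∈ conditioning set.
  P3: blocked at collider Attendance (neither it nor any descendant is in the conditioning set).
  P4: open — no interior node is in the conditioning set.
  P5: blocked at chain node TestScore ∈ conditioning set.
  P6: blocked at fork node TestScore ∈ conditioning set.
  P7: blocked at fork node TestScore ∈ conditioning set.
{Motivation, TestScore} does not satisfy the backdoor criterion.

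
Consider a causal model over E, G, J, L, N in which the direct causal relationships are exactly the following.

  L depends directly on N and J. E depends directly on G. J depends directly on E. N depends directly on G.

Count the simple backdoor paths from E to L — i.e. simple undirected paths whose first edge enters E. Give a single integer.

A backdoor path from E to L is any simple undirected path whose first edge points into E (i.e. leaves E via a parent).
Parents of E: {G}.
Enumerating:
  P1: E <- G -> N -> L
That exhausts the simple backdoor paths. Count: 1.

1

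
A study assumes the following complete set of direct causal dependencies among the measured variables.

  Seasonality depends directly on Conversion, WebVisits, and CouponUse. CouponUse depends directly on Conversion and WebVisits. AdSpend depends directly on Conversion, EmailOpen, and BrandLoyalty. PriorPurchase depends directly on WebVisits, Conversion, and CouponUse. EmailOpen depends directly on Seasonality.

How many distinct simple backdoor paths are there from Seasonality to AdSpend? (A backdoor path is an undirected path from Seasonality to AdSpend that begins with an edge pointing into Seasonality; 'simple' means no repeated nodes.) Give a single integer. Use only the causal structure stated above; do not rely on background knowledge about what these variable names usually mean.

A backdoor path from Seasonality to AdSpend is any simple undirected path whose first edge points into Seasonality (i.e. leaves Seasonality via a parent).
Parents of Seasonality: {Conversion, CouponUse, WebVisits}.
Enumerating:
  P1: Seasonality <- Conversion -> AdSpend
  P2: Seasonality <- WebVisits -> CouponUse <- Conversion -> AdSpend
  P3: Seasonality <- WebVisits -> CouponUse -> PriorPurchase <- Conversion -> AdSpend
  P4: Seasonality <- WebVisits -> PriorPurchase <- Conversion -> AdSpend
  P5: Seasonality <- WebVisits -> PriorPurchase <- CouponUse <- Conversion -> AdSpend
  P6: Seasonality <- CouponUse <- Conversion -> AdSpend
  P7: Seasonality <- CouponUse <- WebVisits -> PriorPurchase <- Conversion -> AdSpend
  P8: Seasonality <- CouponUse -> PriorPurchase <- Conversion -> AdSpend
That exhausts the simple backdoor paths. Count: 8.

8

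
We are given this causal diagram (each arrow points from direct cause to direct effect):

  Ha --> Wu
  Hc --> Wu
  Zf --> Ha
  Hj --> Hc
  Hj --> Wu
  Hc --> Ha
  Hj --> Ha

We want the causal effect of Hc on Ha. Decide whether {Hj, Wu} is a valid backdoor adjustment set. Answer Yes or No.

Backdoor paths from Hc to Ha (paths whose first edge points into Hc):
  P1: Hc <- Hj -> Ha
  P2: Hc <- Hj -> Wu <- Ha
Condition 1 (no descendant of Hc in the set): FAILS — Wu is a descendant of Hc.
Condition 2 (every backdoor path blocked by {Hj, Wu}):
  P1: blocked at fork node Hj ∈ conditioning set.
  P2: blocked at fork node Hj ∈ conditioning set.
{Hj, Wu} does not satisfy the backdoor criterion.

No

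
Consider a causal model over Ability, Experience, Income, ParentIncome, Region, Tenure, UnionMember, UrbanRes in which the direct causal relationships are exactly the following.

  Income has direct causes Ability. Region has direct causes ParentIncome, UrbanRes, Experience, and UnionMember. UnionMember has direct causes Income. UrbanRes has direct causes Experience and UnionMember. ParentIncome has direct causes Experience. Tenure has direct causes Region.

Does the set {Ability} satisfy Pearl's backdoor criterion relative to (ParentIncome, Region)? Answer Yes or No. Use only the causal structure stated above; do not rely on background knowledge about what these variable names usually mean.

No

Backdoor paths from ParentIncome to Region (paths whose first edge points into ParentIncome):
  P1: ParentIncome <- Experience -> UrbanRes <- UnionMember -> Region
  P2: ParentIncome <- Experience -> UrbanRes -> Region
  P3: ParentIncome <- Experience -> Region
Condition 1 (no descendant of ParentIncome in the set): holds — descendants of ParentIncome are {Region, Tenure}; none are in {Ability}.
Condition 2 (every backdoor path blocked by {Ability}):
  P1: blocked at collider UrbanRes (neither it nor any descendant is in the conditioning set).
  P2: open — no interior node is in the conditioning set.
  P3: open — no interior node is in the conditioning set.
{Ability} does not satisfy the backdoor criterion.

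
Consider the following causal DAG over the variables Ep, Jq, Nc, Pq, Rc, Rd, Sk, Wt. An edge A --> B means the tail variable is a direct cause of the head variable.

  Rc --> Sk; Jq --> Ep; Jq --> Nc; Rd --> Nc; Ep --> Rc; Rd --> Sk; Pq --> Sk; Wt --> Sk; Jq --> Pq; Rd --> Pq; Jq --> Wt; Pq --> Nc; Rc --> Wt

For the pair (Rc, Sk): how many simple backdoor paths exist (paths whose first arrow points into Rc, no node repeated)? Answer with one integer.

A backdoor path from Rc to Sk is any simple undirected path whose first edge points into Rc (i.e. leaves Rc via a parent).
Parents of Rc: {Ep}.
Enumerating:
  P1: Rc <- Ep <- Jq -> Pq <- Rd -> Sk
  P2: Rc <- Ep <- Jq -> Pq -> Sk
  P3: Rc <- Ep <- Jq -> Pq -> Nc <- Rd -> Sk
  P4: Rc <- Ep <- Jq -> Wt -> Sk
  P5: Rc <- Ep <- Jq -> Nc <- Rd -> Pq -> Sk
  P6: Rc <- Ep <- Jq -> Nc <- Rd -> Sk
  P7: Rc <- Ep <- Jq -> Nc <- Pq <- Rd -> Sk
  P8: Rc <- Ep <- Jq -> Nc <- Pq -> Sk
That exhausts the simple backdoor paths. Count: 8.

8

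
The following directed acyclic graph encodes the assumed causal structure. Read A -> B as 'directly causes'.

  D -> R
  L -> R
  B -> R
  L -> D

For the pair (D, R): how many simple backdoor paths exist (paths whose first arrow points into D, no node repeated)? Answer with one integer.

A backdoor path from D to R is any simple undirected path whose first edge points into D (i.e. leaves D via a parent).
Parents of D: {L}.
Enumerating:
  P1: D <- L -> R
That exhausts the simple backdoor paths. Count: 1.

1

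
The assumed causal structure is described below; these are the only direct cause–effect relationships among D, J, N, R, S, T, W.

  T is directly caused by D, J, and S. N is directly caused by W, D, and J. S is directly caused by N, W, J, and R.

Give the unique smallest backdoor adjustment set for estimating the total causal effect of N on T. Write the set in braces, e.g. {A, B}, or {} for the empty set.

Variables eligible for adjustment (non-descendants of N, excluding N and T): {D, J, R, W}.
Backdoor paths from N to T:
  P1: N <- J -> S -> T
  P2: N <- J -> T
  P3: N <- W -> S <- J -> T
  P4: N <- W -> S -> T
  P5: N <- D -> T
The empty set is not sufficient: P1 (N <- J -> S -> T) has no collider blocking it and no conditioned non-collider, so it is open.
Try {D, J, W}:
  P1: blocked at fork node J ∈ conditioning set.
  P2: blocked at fork node J ∈ conditioning set.
  P3: blocked at fork node W ∈ conditioning set.
  P4: blocked at fork node W ∈ conditioning set.
  P5: blocked at fork node D ∈ conditioning set.
{D, J, W} contains no descendant of N and blocks every backdoor path.
Every element of {D, J, W} is needed (dropping D leaves P5 open; dropping J leaves P1 open; dropping W leaves P4 open), so no proper subset is valid.
Among all size-3 subsets of the eligible variables, only {D, J, W} blocks every backdoor path, so it is the unique smallest valid adjustment set.

{D, J, W}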